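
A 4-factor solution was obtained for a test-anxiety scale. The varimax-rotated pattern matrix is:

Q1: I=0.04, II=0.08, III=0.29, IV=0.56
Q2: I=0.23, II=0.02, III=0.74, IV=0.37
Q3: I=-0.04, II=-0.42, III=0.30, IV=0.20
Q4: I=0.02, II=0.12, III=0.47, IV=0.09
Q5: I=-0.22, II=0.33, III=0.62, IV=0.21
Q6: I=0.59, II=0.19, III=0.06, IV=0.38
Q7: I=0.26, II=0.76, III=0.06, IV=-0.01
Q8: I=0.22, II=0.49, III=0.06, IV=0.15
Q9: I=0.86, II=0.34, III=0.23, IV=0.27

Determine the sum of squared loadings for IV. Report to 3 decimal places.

0.783

SS loadings for IV = 0.56² + 0.37² + 0.20² + 0.09² + 0.21² + 0.38² + (-0.01)² + 0.15² + 0.27² = 0.3136 + 0.1369 + 0.0400 + 0.0081 + 0.0441 + 0.1444 + 0.0001 + 0.0225 + 0.0729 = 0.7826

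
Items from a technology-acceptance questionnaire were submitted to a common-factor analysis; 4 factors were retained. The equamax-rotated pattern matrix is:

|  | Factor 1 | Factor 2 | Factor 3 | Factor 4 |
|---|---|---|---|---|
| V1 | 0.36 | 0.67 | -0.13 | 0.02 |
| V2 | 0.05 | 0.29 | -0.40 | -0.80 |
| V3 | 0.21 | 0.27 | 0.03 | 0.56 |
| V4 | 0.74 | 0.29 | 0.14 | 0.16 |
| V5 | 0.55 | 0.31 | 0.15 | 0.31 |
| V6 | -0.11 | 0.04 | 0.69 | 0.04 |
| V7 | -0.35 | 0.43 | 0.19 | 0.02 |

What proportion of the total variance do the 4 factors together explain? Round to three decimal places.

Communalities: 0.5958, 0.8866, 0.4315, 0.6769, 0.5172, 0.4914, 0.3439; Σh² = 3.9433.
Total variance with 7 standardized items is 7, so the solution explains 3.9433/7 = 0.5633.

0.563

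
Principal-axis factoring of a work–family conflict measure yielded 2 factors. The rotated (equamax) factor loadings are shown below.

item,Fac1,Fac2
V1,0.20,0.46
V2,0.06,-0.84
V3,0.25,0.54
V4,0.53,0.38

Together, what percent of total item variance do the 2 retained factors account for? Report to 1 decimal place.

SS loadings by factor: 0.3870, 1.3532; total = 1.7402.
Total variance with 4 standardized items is 4, so the solution explains 1.7402/4 = 0.4350 = 43.51%.

43.5%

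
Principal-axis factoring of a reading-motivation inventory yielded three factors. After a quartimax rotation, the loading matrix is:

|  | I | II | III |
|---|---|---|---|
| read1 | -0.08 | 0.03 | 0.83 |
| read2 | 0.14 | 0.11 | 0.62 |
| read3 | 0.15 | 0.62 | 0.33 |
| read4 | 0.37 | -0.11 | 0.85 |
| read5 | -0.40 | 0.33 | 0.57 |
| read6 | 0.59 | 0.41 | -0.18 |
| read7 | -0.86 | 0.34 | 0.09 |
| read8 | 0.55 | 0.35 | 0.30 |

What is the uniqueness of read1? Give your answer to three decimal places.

0.304

h² = (-0.08)² + 0.03² + 0.83² = 0.0064 + 0.0009 + 0.6889 = 0.6962
Uniqueness u² = 1 − h² = 1 − 0.6962 = 0.3038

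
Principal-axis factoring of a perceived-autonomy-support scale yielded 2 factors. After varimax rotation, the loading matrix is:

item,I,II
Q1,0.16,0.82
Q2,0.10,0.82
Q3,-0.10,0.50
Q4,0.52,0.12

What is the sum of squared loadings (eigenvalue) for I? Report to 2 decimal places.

SS loadings for I = 0.16² + 0.10² + (-0.10)² + 0.52² = 0.0256 + 0.0100 + 0.0100 + 0.2704 = 0.3160

0.32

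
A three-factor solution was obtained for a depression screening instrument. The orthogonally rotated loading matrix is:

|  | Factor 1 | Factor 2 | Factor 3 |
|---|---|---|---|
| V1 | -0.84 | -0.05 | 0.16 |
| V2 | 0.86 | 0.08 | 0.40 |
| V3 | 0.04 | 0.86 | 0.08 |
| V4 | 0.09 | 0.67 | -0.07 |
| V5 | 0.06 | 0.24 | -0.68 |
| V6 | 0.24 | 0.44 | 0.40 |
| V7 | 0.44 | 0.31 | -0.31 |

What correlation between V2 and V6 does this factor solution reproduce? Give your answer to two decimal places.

r̂ = Σ λ_i·λ_j across factors = (0.86)(0.24) + (0.08)(0.44) + (0.40)(0.40)
  = +0.2064 +0.0352 +0.1600 = 0.4016

0.40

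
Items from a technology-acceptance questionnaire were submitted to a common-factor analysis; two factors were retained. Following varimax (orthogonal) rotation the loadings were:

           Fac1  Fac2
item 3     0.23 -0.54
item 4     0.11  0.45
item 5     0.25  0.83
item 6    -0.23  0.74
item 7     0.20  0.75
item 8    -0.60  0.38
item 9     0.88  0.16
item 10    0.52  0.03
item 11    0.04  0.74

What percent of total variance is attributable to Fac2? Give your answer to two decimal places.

SS loadings for Fac2 = (-0.54)² + 0.45² + 0.83² + 0.74² + 0.75² + 0.38² + 0.16² + 0.03² + 0.74² = 3.0116
With 9 standardized items, total variance = 9. Proportion = 3.0116/9 = 0.3346 → 33.46%.

33.46%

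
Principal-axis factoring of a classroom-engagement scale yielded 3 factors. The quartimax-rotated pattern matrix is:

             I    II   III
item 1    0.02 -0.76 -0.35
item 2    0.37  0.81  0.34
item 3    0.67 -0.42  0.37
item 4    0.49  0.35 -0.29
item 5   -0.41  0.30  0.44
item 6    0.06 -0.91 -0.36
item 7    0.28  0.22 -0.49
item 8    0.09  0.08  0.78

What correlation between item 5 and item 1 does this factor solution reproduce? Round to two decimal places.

-0.39

r̂ = Σ λ_i·λ_j across factors = (-0.41)(0.02) + (0.30)(-0.76) + (0.44)(-0.35)
  = -0.0082 -0.2280 -0.1540 = -0.3902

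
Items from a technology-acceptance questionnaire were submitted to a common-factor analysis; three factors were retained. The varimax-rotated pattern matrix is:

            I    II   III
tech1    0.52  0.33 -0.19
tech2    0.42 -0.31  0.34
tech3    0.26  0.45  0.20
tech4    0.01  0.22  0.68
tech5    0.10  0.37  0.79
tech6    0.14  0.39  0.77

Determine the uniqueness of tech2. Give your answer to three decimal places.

h² = 0.42² + (-0.31)² + 0.34² = 0.1764 + 0.0961 + 0.1156 = 0.3881
Uniqueness u² = 1 − h² = 1 − 0.3881 = 0.6119

0.612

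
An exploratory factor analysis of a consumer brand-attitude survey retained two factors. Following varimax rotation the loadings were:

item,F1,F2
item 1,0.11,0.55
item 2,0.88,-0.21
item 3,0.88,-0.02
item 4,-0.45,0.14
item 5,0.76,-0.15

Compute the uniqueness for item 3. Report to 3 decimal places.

h² = 0.88² + (-0.02)² = 0.7744 + 0.0004 = 0.7748
Uniqueness u² = 1 − h² = 1 − 0.7748 = 0.2252

0.225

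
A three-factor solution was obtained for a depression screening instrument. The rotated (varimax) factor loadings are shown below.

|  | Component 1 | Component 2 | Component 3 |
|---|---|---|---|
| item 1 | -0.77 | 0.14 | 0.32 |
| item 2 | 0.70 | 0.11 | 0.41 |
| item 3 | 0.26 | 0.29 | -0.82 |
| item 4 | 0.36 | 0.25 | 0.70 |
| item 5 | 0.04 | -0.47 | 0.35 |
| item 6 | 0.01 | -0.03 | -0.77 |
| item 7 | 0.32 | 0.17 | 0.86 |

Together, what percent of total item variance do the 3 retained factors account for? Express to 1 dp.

Communalities: 0.7149, 0.6702, 0.8241, 0.6821, 0.3450, 0.5939, 0.8709; Σh² = 4.7011.
Total variance with 7 standardized items is 7, so the solution explains 4.7011/7 = 0.6716 = 67.16%.

67.2%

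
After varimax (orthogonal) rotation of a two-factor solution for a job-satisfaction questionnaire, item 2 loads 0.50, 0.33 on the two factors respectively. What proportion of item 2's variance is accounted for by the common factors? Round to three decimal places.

h² = 0.50² + 0.33² = 0.2500 + 0.1089 = 0.3589

0.359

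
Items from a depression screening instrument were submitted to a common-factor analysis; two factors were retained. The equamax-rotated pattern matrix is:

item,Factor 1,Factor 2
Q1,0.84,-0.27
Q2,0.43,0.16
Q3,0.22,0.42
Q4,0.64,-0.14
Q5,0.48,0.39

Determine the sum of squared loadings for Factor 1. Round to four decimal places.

SS loadings for Factor 1 = 0.84² + 0.43² + 0.22² + 0.64² + 0.48² = 0.7056 + 0.1849 + 0.0484 + 0.4096 + 0.2304 = 1.5789

1.5789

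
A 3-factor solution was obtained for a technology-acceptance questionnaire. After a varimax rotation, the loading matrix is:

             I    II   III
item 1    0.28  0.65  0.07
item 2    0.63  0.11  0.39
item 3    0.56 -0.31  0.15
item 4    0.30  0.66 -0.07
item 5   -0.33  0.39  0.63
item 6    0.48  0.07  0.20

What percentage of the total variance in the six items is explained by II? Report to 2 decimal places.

SS loadings for II = 0.65² + 0.11² + (-0.31)² + 0.66² + 0.39² + 0.07² = 1.1233
With 6 standardized items, total variance = 6. Proportion = 1.1233/6 = 0.1872 → 18.72%.

18.72%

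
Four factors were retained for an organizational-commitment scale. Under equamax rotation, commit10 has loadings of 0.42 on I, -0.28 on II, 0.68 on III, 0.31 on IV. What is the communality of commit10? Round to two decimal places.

0.81

h² = 0.42² + (-0.28)² + 0.68² + 0.31² = 0.1764 + 0.0784 + 0.4624 + 0.0961 = 0.8133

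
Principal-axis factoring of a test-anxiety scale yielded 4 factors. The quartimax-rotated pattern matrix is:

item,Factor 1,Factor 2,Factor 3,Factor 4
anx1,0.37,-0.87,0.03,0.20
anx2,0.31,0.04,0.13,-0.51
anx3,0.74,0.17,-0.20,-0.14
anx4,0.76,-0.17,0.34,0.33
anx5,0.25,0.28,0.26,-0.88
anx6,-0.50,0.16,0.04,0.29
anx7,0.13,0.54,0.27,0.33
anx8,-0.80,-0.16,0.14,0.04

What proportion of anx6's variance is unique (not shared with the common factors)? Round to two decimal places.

h² = (-0.50)² + 0.16² + 0.04² + 0.29² = 0.2500 + 0.0256 + 0.0016 + 0.0841 = 0.3613
Uniqueness u² = 1 − h² = 1 − 0.3613 = 0.6387

0.64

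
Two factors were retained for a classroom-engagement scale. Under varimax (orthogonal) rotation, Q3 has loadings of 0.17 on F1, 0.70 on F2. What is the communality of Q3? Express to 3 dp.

h² = 0.17² + 0.70² = 0.0289 + 0.4900 = 0.5189

0.519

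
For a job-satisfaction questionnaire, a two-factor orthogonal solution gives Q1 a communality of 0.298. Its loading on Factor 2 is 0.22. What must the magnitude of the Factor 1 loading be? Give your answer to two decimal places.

Under orthogonal rotation h² = Σλ², so λ_Factor 1² = h² − (0.0484) = 0.298 − 0.0484 = 0.2496.
|λ| = √0.2496 = 0.4996.

0.50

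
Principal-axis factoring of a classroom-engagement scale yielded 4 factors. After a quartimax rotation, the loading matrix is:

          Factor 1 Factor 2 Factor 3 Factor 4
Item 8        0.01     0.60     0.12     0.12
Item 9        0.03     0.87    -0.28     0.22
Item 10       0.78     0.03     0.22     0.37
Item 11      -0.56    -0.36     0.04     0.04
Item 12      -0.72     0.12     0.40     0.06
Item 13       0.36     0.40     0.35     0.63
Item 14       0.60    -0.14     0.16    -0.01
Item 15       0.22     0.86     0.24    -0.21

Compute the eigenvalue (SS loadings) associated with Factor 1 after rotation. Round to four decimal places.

SS loadings for Factor 1 = 0.01² + 0.03² + 0.78² + (-0.56)² + (-0.72)² + 0.36² + 0.60² + 0.22² = 0.0001 + 0.0009 + 0.6084 + 0.3136 + 0.5184 + 0.1296 + 0.3600 + 0.0484 = 1.9794

1.9794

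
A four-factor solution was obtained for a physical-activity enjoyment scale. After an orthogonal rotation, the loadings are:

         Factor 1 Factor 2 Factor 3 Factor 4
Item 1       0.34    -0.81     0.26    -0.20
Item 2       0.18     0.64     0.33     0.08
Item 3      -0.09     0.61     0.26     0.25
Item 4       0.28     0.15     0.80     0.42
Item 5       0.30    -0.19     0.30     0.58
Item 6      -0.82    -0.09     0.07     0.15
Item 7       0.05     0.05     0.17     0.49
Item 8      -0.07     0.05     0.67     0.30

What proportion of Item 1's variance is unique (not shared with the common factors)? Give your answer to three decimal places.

0.121

h² = 0.34² + (-0.81)² + 0.26² + (-0.20)² = 0.1156 + 0.6561 + 0.0676 + 0.0400 = 0.8793
Uniqueness u² = 1 − h² = 1 − 0.8793 = 0.1207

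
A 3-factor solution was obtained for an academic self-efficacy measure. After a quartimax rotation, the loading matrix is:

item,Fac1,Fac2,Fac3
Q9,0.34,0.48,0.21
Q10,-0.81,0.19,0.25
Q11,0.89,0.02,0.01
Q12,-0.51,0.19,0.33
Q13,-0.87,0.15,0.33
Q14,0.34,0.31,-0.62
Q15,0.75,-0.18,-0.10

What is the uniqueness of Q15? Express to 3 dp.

0.395

h² = 0.75² + (-0.18)² + (-0.10)² = 0.5625 + 0.0324 + 0.0100 = 0.6049
Uniqueness u² = 1 − h² = 1 − 0.6049 = 0.3951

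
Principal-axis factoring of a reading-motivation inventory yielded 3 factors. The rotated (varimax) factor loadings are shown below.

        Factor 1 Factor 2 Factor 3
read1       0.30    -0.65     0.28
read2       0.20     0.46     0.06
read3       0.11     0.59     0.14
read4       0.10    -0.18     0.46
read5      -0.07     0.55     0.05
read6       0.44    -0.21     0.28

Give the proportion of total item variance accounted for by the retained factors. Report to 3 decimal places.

Communalities: 0.5909, 0.2552, 0.3798, 0.2540, 0.3099, 0.3161; Σh² = 2.1059.
Total variance with 6 standardized items is 6, so the solution explains 2.1059/6 = 0.3510.

0.351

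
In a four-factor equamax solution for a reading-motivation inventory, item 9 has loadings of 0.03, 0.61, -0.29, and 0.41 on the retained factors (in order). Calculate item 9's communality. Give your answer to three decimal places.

h² = 0.03² + 0.61² + (-0.29)² + 0.41² = 0.0009 + 0.3721 + 0.0841 + 0.1681 = 0.6252

0.625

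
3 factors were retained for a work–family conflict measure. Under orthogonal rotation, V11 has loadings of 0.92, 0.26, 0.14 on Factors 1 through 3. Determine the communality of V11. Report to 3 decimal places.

0.934

h² = 0.92² + 0.26² + 0.14² = 0.8464 + 0.0676 + 0.0196 = 0.9336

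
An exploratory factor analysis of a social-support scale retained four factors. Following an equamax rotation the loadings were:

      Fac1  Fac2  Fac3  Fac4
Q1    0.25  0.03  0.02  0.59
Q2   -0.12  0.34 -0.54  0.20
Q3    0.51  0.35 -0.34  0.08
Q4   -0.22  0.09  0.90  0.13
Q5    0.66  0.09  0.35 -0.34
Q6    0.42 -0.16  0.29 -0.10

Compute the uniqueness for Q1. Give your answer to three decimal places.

h² = 0.25² + 0.03² + 0.02² + 0.59² = 0.0625 + 0.0009 + 0.0004 + 0.3481 = 0.4119
Uniqueness u² = 1 − h² = 1 − 0.4119 = 0.5881

0.588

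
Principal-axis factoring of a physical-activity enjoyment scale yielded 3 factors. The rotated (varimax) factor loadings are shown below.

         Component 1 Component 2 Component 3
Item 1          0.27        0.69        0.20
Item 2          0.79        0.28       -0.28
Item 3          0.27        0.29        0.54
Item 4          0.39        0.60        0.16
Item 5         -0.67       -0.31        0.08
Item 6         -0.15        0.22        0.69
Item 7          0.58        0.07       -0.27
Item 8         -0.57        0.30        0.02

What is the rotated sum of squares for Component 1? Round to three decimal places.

2.055

SS loadings for Component 1 = 0.27² + 0.79² + 0.27² + 0.39² + (-0.67)² + (-0.15)² + 0.58² + (-0.57)² = 0.0729 + 0.6241 + 0.0729 + 0.1521 + 0.4489 + 0.0225 + 0.3364 + 0.3249 = 2.0547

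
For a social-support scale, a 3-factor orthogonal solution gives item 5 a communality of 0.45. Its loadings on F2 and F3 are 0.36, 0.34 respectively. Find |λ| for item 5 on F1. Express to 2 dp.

0.45

Under orthogonal rotation h² = Σλ², so λ_F1² = h² − (0.2452) = 0.45 − 0.2452 = 0.2048.
|λ| = √0.2048 = 0.4525.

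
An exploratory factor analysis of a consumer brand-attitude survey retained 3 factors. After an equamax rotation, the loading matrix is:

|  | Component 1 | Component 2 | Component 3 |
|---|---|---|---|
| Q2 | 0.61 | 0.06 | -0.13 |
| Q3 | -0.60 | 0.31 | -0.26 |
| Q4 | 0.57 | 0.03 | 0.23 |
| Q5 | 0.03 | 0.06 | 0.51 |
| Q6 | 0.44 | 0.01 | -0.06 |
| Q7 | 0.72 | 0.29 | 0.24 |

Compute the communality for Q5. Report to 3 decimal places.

0.265

h² = 0.03² + 0.06² + 0.51² = 0.0009 + 0.0036 + 0.2601 = 0.2646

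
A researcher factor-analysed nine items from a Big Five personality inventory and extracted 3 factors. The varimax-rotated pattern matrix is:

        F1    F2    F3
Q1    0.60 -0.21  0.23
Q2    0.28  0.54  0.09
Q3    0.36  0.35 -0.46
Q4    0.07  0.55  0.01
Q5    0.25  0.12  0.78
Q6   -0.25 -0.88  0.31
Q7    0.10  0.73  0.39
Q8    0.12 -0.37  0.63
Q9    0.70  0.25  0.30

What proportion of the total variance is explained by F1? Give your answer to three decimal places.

SS loadings for F1 = 0.60² + 0.28² + 0.36² + 0.07² + 0.25² + (-0.25)² + 0.10² + 0.12² + 0.70² = 1.2123
Proportion of variance = 1.2123 / 9 = 0.1347.

0.135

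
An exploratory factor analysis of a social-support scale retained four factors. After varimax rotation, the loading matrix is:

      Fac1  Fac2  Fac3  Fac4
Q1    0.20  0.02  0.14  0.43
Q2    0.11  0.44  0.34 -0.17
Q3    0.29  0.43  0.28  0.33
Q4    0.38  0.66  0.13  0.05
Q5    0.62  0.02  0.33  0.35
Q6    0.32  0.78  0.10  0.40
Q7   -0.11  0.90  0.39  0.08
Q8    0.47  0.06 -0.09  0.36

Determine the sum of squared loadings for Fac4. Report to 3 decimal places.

SS loadings for Fac4 = 0.43² + (-0.17)² + 0.33² + 0.05² + 0.35² + 0.40² + 0.08² + 0.36² = 0.1849 + 0.0289 + 0.1089 + 0.0025 + 0.1225 + 0.1600 + 0.0064 + 0.1296 = 0.7437

0.744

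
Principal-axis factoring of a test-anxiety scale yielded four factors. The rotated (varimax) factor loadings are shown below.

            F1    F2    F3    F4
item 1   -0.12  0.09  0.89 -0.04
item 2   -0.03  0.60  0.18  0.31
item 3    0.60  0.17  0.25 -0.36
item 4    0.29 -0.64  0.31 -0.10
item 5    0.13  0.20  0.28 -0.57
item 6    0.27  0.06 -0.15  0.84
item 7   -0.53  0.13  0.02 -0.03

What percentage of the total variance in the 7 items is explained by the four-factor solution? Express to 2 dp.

57.86%

Communalities: 0.8162, 0.4894, 0.5810, 0.5998, 0.4602, 0.8046, 0.2991; Σh² = 4.0503.
Total variance with 7 standardized items is 7, so the solution explains 4.0503/7 = 0.5786 = 57.86%.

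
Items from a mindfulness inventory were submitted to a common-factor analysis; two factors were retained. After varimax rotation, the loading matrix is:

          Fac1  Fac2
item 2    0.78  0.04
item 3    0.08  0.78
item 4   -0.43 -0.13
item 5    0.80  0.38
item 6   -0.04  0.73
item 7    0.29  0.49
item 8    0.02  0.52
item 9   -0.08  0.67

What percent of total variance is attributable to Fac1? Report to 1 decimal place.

SS loadings for Fac1 = 0.78² + 0.08² + (-0.43)² + 0.80² + (-0.04)² + 0.29² + 0.02² + (-0.08)² = 1.5322
With 8 standardized items, total variance = 8. Proportion = 1.5322/8 = 0.1915 → 19.15%.

19.2%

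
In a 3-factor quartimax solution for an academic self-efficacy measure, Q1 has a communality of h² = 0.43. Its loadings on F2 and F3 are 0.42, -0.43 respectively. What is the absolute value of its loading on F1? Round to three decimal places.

Under orthogonal rotation h² = Σλ², so λ_F1² = h² − (0.3613) = 0.43 − 0.3613 = 0.0687.
|λ| = √0.0687 = 0.2621.

0.262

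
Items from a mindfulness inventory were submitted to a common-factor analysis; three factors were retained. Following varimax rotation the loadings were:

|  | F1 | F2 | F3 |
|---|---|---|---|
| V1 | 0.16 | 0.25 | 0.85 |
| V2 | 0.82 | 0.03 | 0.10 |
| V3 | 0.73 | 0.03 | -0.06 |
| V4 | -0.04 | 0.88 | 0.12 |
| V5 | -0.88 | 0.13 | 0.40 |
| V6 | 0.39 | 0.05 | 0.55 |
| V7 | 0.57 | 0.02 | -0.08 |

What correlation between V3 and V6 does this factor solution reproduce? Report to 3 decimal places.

0.253

r̂ = Σ λ_i·λ_j across factors = (0.73)(0.39) + (0.03)(0.05) + (-0.06)(0.55)
  = +0.2847 +0.0015 -0.0330 = 0.2532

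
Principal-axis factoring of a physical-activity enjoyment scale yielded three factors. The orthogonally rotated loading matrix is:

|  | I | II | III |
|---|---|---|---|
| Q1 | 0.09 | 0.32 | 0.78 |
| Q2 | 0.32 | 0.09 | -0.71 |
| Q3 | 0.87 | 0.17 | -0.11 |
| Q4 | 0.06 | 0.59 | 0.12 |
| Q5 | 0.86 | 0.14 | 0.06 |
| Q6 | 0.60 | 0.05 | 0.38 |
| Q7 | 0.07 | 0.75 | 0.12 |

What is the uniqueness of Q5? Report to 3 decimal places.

0.237

h² = 0.86² + 0.14² + 0.06² = 0.7396 + 0.0196 + 0.0036 = 0.7628
Uniqueness u² = 1 − h² = 1 − 0.7628 = 0.2372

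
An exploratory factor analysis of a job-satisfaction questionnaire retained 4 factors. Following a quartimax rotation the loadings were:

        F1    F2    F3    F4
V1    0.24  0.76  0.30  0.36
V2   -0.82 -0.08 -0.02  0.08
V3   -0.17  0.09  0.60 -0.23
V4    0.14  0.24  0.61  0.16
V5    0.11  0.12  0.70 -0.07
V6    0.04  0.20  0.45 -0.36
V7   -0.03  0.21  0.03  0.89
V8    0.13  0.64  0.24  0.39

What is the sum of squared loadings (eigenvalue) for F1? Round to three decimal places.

SS loadings for F1 = 0.24² + (-0.82)² + (-0.17)² + 0.14² + 0.11² + 0.04² + (-0.03)² + 0.13² = 0.0576 + 0.6724 + 0.0289 + 0.0196 + 0.0121 + 0.0016 + 0.0009 + 0.0169 = 0.8100

0.810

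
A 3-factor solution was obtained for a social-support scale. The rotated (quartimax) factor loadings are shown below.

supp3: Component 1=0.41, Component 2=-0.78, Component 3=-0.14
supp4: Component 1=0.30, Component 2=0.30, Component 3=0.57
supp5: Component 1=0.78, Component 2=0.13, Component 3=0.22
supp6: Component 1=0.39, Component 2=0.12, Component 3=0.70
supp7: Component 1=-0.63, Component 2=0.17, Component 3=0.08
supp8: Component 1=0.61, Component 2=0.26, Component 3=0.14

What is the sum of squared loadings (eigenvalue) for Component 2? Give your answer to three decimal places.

SS loadings for Component 2 = (-0.78)² + 0.30² + 0.13² + 0.12² + 0.17² + 0.26² = 0.6084 + 0.0900 + 0.0169 + 0.0144 + 0.0289 + 0.0676 = 0.8262

0.826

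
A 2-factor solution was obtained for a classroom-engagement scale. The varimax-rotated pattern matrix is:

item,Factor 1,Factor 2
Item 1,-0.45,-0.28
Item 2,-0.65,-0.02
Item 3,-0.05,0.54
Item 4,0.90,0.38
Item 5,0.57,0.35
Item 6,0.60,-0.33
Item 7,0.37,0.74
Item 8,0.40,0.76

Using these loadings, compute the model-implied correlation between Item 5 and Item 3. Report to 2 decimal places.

0.16

r̂ = Σ λ_i·λ_j across factors = (0.57)(-0.05) + (0.35)(0.54)
  = -0.0285 +0.1890 = 0.1605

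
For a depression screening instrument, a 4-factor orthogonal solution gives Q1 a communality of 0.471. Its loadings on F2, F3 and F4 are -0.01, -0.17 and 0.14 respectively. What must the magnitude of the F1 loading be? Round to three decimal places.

0.650

Under orthogonal rotation h² = Σλ², so λ_F1² = h² − (0.0486) = 0.471 − 0.0486 = 0.4224.
|λ| = √0.4224 = 0.6499.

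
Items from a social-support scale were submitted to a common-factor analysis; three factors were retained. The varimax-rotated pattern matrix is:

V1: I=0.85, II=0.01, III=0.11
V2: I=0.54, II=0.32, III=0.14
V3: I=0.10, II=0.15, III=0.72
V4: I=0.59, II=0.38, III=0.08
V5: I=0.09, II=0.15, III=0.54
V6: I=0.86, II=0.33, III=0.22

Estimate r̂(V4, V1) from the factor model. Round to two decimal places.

0.51

r̂ = Σ λ_i·λ_j across factors = (0.59)(0.85) + (0.38)(0.01) + (0.08)(0.11)
  = +0.5015 +0.0038 +0.0088 = 0.5141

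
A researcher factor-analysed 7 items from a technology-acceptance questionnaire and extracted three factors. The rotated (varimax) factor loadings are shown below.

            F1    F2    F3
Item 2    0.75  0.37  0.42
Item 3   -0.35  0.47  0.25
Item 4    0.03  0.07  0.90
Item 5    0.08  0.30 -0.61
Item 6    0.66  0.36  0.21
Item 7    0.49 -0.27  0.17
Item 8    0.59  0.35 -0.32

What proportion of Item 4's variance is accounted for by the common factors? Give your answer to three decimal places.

h² = 0.03² + 0.07² + 0.90² = 0.0009 + 0.0049 + 0.8100 = 0.8158

0.816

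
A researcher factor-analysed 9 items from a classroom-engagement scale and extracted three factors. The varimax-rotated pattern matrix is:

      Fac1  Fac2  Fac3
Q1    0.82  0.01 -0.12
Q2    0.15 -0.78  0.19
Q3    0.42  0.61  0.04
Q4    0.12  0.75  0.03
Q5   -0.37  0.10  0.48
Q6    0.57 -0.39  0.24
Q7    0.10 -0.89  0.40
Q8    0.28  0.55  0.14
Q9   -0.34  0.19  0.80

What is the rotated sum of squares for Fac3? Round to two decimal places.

1.16

SS loadings for Fac3 = (-0.12)² + 0.19² + 0.04² + 0.03² + 0.48² + 0.24² + 0.40² + 0.14² + 0.80² = 0.0144 + 0.0361 + 0.0016 + 0.0009 + 0.2304 + 0.0576 + 0.1600 + 0.0196 + 0.6400 = 1.1606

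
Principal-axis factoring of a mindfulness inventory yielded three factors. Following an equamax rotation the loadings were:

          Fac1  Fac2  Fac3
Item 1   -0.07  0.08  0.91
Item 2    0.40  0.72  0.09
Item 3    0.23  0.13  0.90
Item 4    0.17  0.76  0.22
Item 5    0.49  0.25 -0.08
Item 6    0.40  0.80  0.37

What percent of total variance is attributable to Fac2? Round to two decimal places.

30.36%

SS loadings for Fac2 = 0.08² + 0.72² + 0.13² + 0.76² + 0.25² + 0.80² = 1.8218
With 6 standardized items, total variance = 6. Proportion = 1.8218/6 = 0.3036 → 30.36%.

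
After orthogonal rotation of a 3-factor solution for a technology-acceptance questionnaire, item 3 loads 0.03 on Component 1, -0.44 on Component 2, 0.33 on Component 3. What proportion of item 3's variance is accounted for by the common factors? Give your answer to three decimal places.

h² = 0.03² + (-0.44)² + 0.33² = 0.0009 + 0.1936 + 0.1089 = 0.3034

0.303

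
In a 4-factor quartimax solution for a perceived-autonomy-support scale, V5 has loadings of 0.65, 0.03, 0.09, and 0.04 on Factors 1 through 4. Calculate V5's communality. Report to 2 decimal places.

0.43

h² = 0.65² + 0.03² + 0.09² + 0.04² = 0.4225 + 0.0009 + 0.0081 + 0.0016 = 0.4331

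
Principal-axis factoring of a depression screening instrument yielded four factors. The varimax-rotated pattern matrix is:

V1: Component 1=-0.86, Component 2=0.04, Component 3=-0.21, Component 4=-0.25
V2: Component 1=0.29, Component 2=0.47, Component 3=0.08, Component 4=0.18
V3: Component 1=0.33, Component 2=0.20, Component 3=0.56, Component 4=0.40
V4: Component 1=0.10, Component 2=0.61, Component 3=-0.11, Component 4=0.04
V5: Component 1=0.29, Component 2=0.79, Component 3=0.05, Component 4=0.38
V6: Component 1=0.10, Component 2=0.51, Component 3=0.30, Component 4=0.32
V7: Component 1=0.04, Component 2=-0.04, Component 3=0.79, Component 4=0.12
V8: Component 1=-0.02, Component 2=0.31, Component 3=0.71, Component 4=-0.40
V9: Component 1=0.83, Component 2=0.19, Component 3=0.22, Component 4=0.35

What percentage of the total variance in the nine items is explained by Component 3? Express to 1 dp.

SS loadings for Component 3 = (-0.21)² + 0.08² + 0.56² + (-0.11)² + 0.05² + 0.30² + 0.79² + 0.71² + 0.22² = 1.6453
With 9 standardized items, total variance = 9. Proportion = 1.6453/9 = 0.1828 → 18.28%.

18.3%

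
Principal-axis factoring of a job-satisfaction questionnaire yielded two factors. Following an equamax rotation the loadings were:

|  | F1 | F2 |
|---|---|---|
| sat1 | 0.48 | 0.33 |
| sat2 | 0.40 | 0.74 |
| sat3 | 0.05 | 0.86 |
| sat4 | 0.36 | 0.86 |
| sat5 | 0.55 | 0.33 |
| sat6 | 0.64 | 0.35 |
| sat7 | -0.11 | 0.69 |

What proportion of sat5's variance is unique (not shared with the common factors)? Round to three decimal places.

h² = 0.55² + 0.33² = 0.3025 + 0.1089 = 0.4114
Uniqueness u² = 1 − h² = 1 − 0.4114 = 0.5886

0.589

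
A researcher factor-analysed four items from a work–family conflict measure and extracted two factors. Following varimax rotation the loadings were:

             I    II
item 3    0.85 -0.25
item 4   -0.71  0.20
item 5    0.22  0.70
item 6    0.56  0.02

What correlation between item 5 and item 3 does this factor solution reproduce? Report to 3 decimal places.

r̂ = Σ λ_i·λ_j across factors = (0.22)(0.85) + (0.70)(-0.25)
  = +0.1870 -0.1750 = 0.0120

0.012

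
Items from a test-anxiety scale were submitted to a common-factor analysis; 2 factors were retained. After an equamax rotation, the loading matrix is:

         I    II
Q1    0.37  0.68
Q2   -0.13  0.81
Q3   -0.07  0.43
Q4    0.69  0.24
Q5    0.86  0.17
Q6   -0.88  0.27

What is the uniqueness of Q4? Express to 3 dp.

0.466

h² = 0.69² + 0.24² = 0.4761 + 0.0576 = 0.5337
Uniqueness u² = 1 − h² = 1 − 0.5337 = 0.4663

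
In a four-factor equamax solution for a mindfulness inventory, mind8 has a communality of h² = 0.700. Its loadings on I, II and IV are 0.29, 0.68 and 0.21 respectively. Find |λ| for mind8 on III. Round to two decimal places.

0.33

Under orthogonal rotation h² = Σλ², so λ_III² = h² − (0.5906) = 0.700 − 0.5906 = 0.1094.
|λ| = √0.1094 = 0.3308.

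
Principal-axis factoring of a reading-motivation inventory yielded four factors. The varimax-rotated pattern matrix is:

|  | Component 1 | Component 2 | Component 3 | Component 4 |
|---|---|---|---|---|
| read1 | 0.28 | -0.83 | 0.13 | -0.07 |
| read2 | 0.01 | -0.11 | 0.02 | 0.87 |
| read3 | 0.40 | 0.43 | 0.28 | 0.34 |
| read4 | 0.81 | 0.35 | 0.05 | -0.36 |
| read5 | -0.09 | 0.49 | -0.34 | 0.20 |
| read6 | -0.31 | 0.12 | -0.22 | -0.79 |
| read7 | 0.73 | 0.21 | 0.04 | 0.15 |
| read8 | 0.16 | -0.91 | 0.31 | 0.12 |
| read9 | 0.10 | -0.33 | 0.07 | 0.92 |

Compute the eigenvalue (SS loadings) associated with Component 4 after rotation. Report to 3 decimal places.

2.554

SS loadings for Component 4 = (-0.07)² + 0.87² + 0.34² + (-0.36)² + 0.20² + (-0.79)² + 0.15² + 0.12² + 0.92² = 0.0049 + 0.7569 + 0.1156 + 0.1296 + 0.0400 + 0.6241 + 0.0225 + 0.0144 + 0.8464 = 2.5544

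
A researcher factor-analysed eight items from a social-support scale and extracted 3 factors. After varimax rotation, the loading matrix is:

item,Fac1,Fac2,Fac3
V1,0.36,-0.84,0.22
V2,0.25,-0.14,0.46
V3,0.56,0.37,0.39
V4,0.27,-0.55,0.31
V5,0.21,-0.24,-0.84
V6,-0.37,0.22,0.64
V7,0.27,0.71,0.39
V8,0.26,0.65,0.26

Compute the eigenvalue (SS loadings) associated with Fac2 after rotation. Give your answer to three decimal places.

SS loadings for Fac2 = (-0.84)² + (-0.14)² + 0.37² + (-0.55)² + (-0.24)² + 0.22² + 0.71² + 0.65² = 0.7056 + 0.0196 + 0.1369 + 0.3025 + 0.0576 + 0.0484 + 0.5041 + 0.4225 = 2.1972

2.197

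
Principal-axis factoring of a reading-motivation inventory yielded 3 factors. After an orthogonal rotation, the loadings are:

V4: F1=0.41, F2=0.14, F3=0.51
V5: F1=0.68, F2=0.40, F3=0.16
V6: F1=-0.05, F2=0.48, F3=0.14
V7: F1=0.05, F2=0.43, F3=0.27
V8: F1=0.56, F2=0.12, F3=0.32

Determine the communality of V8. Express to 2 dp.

0.43

h² = 0.56² + 0.12² + 0.32² = 0.3136 + 0.0144 + 0.1024 = 0.4304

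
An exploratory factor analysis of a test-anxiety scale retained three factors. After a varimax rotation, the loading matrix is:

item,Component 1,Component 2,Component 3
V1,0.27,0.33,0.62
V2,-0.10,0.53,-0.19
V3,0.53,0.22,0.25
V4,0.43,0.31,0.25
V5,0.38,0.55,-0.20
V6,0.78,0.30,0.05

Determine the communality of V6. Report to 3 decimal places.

h² = 0.78² + 0.30² + 0.05² = 0.6084 + 0.0900 + 0.0025 = 0.7009

0.701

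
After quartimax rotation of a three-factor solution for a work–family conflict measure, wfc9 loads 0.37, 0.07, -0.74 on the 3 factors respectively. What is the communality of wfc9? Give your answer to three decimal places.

0.689

h² = 0.37² + 0.07² + (-0.74)² = 0.1369 + 0.0049 + 0.5476 = 0.6894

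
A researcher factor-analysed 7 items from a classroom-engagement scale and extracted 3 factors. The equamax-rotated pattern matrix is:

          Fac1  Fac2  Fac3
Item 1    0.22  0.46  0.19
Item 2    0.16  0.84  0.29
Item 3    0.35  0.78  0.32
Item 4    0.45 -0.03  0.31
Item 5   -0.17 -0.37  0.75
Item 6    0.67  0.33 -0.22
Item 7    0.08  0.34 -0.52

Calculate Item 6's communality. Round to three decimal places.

0.606

h² = 0.67² + 0.33² + (-0.22)² = 0.4489 + 0.1089 + 0.0484 = 0.6062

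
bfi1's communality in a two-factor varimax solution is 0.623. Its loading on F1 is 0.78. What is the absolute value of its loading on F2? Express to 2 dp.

Under orthogonal rotation h² = Σλ², so λ_F2² = h² − (0.6084) = 0.623 − 0.6084 = 0.0146.
|λ| = √0.0146 = 0.1208.

0.12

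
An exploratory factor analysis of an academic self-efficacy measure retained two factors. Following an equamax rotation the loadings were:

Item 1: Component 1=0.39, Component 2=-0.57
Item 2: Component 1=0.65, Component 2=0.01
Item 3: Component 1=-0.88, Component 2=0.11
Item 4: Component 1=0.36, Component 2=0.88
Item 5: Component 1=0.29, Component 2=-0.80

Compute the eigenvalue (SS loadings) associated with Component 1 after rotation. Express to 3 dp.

1.563

SS loadings for Component 1 = 0.39² + 0.65² + (-0.88)² + 0.36² + 0.29² = 0.1521 + 0.4225 + 0.7744 + 0.1296 + 0.0841 = 1.5627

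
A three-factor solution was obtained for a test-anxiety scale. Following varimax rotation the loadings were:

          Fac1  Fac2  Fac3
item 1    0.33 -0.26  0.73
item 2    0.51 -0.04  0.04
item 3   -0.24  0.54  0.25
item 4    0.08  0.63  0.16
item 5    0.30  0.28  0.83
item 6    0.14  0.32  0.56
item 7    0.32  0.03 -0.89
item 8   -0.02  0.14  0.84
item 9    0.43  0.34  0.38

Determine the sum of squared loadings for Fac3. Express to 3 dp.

SS loadings for Fac3 = 0.73² + 0.04² + 0.25² + 0.16² + 0.83² + 0.56² + (-0.89)² + 0.84² + 0.38² = 0.5329 + 0.0016 + 0.0625 + 0.0256 + 0.6889 + 0.3136 + 0.7921 + 0.7056 + 0.1444 = 3.2672

3.267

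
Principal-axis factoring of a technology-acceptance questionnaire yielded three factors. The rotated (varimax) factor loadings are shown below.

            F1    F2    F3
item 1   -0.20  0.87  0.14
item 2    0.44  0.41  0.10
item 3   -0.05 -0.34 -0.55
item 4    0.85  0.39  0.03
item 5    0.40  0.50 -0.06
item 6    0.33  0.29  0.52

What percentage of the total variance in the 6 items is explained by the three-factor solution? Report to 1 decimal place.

56.0%

SS loadings by factor: 1.2275, 1.5268, 0.6070; total = 3.3613.
Total variance with 6 standardized items is 6, so the solution explains 3.3613/6 = 0.5602 = 56.02%.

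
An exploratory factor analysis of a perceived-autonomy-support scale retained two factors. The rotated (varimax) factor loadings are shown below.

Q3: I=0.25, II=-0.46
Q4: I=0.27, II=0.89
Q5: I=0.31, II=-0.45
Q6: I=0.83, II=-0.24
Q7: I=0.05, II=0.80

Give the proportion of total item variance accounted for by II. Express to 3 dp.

0.381

SS loadings for II = (-0.46)² + 0.89² + (-0.45)² + (-0.24)² + 0.80² = 1.9038
Proportion of variance = 1.9038 / 5 = 0.3808.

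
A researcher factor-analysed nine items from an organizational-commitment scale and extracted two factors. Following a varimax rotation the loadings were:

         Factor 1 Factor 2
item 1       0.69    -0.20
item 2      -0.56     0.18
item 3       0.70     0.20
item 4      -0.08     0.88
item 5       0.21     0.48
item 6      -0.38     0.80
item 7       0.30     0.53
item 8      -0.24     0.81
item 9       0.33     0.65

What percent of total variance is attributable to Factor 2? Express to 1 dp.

34.6%

SS loadings for Factor 2 = (-0.20)² + 0.18² + 0.20² + 0.88² + 0.48² + 0.80² + 0.53² + 0.81² + 0.65² = 3.1167
With 9 standardized items, total variance = 9. Proportion = 3.1167/9 = 0.3463 → 34.63%.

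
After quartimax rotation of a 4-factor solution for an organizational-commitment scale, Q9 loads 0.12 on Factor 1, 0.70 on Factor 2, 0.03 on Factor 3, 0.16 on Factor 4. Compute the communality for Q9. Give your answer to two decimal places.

0.53

h² = 0.12² + 0.70² + 0.03² + 0.16² = 0.0144 + 0.4900 + 0.0009 + 0.0256 = 0.5309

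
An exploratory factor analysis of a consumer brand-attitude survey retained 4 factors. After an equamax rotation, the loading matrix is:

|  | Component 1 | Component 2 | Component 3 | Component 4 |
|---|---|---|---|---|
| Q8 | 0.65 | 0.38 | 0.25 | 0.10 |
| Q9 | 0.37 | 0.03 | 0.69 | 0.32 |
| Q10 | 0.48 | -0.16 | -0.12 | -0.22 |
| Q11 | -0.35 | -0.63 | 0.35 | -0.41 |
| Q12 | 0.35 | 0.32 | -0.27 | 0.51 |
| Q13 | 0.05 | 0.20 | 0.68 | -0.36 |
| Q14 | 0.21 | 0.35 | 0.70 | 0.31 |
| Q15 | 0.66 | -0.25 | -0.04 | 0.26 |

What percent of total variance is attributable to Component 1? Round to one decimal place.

19.0%

SS loadings for Component 1 = 0.65² + 0.37² + 0.48² + (-0.35)² + 0.35² + 0.05² + 0.21² + 0.66² = 1.5170
With 8 standardized items, total variance = 8. Proportion = 1.5170/8 = 0.1896 → 18.96%.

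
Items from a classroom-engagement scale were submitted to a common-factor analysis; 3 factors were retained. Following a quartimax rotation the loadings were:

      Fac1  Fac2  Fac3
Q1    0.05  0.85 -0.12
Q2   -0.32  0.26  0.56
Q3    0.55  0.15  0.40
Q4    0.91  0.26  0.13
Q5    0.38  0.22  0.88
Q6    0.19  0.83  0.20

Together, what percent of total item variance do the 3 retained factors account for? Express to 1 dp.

SS loadings by factor: 1.4160, 1.6175, 1.3193; total = 4.3528.
Total variance with 6 standardized items is 6, so the solution explains 4.3528/6 = 0.7255 = 72.55%.

72.5%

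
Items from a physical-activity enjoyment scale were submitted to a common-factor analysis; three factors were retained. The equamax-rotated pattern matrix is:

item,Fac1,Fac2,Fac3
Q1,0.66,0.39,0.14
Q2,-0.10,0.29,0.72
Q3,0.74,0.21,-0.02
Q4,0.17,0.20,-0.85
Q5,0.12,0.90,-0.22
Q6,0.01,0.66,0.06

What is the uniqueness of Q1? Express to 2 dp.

0.39

h² = 0.66² + 0.39² + 0.14² = 0.4356 + 0.1521 + 0.0196 = 0.6073
Uniqueness u² = 1 − h² = 1 − 0.6073 = 0.3927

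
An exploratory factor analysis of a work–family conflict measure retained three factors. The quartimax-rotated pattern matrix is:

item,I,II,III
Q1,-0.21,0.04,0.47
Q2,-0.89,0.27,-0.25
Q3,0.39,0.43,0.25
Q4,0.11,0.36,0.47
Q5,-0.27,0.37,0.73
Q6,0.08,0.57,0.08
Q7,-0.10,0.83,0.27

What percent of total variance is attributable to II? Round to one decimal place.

SS loadings for II = 0.04² + 0.27² + 0.43² + 0.36² + 0.37² + 0.57² + 0.83² = 1.5397
With 7 standardized items, total variance = 7. Proportion = 1.5397/7 = 0.2200 → 22.00%.

22.0%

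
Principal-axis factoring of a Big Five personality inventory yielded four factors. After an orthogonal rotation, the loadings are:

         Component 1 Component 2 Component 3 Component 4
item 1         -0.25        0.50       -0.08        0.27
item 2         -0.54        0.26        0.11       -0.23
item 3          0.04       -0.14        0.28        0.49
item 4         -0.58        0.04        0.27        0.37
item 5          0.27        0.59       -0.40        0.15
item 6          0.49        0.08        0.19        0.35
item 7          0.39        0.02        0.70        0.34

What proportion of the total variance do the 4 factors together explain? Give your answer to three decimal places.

SS loadings by factor: 1.1572, 0.6937, 0.8559, 0.7634; total = 3.4702.
Total variance with 7 standardized items is 7, so the solution explains 3.4702/7 = 0.4957.

0.496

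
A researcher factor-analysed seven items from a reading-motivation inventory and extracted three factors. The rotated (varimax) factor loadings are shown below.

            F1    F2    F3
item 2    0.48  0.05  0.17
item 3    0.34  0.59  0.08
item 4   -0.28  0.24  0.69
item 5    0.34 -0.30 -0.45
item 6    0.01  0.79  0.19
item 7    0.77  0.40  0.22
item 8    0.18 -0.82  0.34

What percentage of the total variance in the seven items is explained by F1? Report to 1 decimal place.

16.6%

SS loadings for F1 = 0.48² + 0.34² + (-0.28)² + 0.34² + 0.01² + 0.77² + 0.18² = 1.1654
With 7 standardized items, total variance = 7. Proportion = 1.1654/7 = 0.1665 → 16.65%.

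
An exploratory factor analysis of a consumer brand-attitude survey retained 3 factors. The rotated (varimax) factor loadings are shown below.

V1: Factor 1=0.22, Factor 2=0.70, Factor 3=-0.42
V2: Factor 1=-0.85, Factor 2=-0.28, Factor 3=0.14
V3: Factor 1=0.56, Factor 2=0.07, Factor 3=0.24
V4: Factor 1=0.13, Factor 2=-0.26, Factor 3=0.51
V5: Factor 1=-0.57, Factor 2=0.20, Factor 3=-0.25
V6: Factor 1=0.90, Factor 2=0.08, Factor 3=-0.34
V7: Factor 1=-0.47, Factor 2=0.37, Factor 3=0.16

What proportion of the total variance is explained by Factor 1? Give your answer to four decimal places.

SS loadings for Factor 1 = 0.22² + (-0.85)² + 0.56² + 0.13² + (-0.57)² + 0.90² + (-0.47)² = 2.4572
Proportion of variance = 2.4572 / 7 = 0.3510.

0.3510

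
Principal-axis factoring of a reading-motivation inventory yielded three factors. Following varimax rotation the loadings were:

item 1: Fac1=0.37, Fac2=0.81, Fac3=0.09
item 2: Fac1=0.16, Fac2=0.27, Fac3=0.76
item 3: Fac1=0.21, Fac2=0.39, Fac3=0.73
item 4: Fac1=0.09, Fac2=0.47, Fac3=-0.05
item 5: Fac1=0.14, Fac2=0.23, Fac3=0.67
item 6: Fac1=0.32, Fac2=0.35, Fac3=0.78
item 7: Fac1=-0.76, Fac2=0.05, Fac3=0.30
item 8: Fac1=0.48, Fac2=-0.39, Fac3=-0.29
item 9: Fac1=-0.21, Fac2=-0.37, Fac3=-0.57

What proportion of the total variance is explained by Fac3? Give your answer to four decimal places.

0.2975

SS loadings for Fac3 = 0.09² + 0.76² + 0.73² + (-0.05)² + 0.67² + 0.78² + 0.30² + (-0.29)² + (-0.57)² = 2.6774
Proportion of variance = 2.6774 / 9 = 0.2975.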